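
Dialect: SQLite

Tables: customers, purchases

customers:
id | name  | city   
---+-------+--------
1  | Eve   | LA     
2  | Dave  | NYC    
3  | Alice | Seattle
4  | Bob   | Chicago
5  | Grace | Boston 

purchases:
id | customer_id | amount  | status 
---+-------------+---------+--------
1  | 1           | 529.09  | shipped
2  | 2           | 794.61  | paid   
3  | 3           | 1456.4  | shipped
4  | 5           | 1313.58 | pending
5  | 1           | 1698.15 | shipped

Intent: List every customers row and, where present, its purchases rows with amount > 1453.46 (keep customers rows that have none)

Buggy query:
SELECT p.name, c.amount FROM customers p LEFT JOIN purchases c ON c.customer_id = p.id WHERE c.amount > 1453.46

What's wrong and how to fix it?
Bug: Filtering c.amount in WHERE discards the NULL rows produced by LEFT JOIN, turning it into an inner join

Fix: Move the right-table condition into the ON clause so unmatched parents are kept

Corrected query:
SELECT p.name, c.amount FROM customers p LEFT JOIN purchases c ON c.customer_id = p.id AND c.amount > 1453.46

Result:
name  | amount 
------+--------
Eve   | 1698.15
Dave  | NULL   
Alice | 1456.4 
Bob   | NULL   
Grace | NULL   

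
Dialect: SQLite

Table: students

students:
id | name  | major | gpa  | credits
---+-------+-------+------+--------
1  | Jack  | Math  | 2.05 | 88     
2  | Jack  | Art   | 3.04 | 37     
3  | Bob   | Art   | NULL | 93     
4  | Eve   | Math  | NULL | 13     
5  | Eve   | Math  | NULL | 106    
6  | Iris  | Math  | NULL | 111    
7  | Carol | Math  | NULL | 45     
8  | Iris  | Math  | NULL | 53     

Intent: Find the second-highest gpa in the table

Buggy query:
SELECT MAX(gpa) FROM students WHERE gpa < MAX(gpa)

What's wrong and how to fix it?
Bug: MAX(gpa) on the right of the comparison is an aggregate-in-WHERE error

Fix: Put the inner MAX in a scalar subquery

Corrected query:
SELECT MAX(gpa) FROM students WHERE gpa < (SELECT MAX(gpa) FROM students)

Result:
MAX(gpa)
--------
2.05    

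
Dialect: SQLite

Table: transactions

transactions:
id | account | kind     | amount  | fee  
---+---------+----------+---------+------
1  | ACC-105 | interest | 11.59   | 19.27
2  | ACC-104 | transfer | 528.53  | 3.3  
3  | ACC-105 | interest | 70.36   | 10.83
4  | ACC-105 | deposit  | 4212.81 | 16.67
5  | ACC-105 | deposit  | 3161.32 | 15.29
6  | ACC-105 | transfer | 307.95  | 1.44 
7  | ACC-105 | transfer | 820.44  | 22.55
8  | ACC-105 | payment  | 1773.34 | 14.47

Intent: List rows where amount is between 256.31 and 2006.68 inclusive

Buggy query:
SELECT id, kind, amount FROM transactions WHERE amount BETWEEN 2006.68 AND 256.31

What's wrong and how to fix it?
Bug: The bounds are reversed; BETWEEN a AND b requires a <= b to match anything

Fix: Swap the bounds so the smaller value comes first

Corrected query:
SELECT id, kind, amount FROM transactions WHERE amount BETWEEN 256.31 AND 2006.68

Result:
id | kind     | amount 
---+----------+--------
2  | transfer | 528.53 
6  | transfer | 307.95 
7  | transfer | 820.44 
8  | payment  | 1773.34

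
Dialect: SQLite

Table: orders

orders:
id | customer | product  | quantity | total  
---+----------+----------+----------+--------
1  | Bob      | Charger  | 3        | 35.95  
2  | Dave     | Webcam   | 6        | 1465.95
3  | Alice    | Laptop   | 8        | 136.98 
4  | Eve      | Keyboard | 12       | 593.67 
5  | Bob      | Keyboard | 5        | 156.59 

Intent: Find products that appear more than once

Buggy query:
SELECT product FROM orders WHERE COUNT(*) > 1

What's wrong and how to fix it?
Bug: COUNT(*) is an aggregate and cannot be used in WHERE

Fix: GROUP BY product, then filter groups with HAVING COUNT(*) > 1

Corrected query:
SELECT product FROM orders GROUP BY product HAVING COUNT(*) > 1

Result:
product 
--------
Keyboard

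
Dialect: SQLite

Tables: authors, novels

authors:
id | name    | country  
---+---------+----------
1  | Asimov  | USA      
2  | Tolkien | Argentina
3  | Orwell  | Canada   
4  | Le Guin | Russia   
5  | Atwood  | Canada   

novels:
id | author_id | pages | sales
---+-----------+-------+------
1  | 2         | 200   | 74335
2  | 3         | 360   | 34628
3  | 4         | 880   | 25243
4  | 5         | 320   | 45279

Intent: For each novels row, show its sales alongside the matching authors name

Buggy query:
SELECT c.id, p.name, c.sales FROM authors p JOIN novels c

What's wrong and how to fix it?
Bug: Missing join condition: each novels row is matched to all authors rows instead of just its own

Fix: Add ON c.author_id = p.id to the JOIN

Corrected query:
SELECT c.id, p.name, c.sales FROM authors p JOIN novels c ON c.author_id = p.id

Result:
id | name    | sales
---+---------+------
1  | Tolkien | 74335
2  | Orwell  | 34628
3  | Le Guin | 25243
4  | Atwood  | 45279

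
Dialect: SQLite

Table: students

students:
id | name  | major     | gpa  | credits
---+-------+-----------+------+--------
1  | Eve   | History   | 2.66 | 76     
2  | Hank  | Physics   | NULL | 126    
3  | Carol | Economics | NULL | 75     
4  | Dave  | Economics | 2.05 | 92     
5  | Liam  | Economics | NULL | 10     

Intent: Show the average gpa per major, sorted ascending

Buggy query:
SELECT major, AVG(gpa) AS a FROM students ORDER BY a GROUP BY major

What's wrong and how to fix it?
Bug: ORDER BY appears before GROUP BY; SQL clause order requires GROUP BY first

Fix: Move ORDER BY to the end, after GROUP BY

Corrected query:
SELECT major, AVG(gpa) AS a FROM students GROUP BY major ORDER BY a

Result:
major     | a   
----------+-----
Physics   | NULL
Economics | 2.05
History   | 2.66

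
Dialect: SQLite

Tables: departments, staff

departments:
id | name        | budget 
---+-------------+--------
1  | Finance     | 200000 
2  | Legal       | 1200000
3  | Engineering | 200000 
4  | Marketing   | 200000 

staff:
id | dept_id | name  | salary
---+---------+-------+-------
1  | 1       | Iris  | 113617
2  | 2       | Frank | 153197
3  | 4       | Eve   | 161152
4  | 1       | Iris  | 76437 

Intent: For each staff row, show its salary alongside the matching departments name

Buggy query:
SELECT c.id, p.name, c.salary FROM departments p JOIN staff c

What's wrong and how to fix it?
Bug: JOIN with no ON clause produces a cartesian product; every staff row pairs with every departments row

Fix: Specify the join condition linking the foreign key to the parent id

Corrected query:
SELECT c.id, p.name, c.salary FROM departments p JOIN staff c ON c.dept_id = p.id

Result:
id | name      | salary
---+-----------+-------
1  | Finance   | 113617
2  | Legal     | 153197
3  | Marketing | 161152
4  | Finance   | 76437 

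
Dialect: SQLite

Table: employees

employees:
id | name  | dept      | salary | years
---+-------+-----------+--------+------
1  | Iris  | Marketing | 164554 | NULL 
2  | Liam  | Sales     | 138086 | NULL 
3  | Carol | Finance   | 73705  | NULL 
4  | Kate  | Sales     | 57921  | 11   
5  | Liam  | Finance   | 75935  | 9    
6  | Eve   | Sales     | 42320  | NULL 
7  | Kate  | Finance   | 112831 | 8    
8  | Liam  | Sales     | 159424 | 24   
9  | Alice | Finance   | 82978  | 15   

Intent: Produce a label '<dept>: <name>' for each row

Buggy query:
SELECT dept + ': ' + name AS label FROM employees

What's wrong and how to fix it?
Bug: SQLite uses || for string concatenation; + coerces text to numbers (yielding 0)

Fix: Use the || operator for string concatenation

Corrected query:
SELECT dept || ': ' || name AS label FROM employees

Result:
label          
---------------
Marketing: Iris
Sales: Liam    
Finance: Carol 
Sales: Kate    
Finance: Liam  
Sales: Eve     
Finance: Kate  
Sales: Liam    
Finance: Alice 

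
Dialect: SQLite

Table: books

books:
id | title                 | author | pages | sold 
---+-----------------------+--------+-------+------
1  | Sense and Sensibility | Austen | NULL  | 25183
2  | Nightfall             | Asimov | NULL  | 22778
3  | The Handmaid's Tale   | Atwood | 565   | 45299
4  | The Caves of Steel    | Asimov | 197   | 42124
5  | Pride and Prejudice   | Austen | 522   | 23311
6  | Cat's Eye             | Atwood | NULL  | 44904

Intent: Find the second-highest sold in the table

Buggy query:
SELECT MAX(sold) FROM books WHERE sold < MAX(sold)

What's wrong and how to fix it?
Bug: The inner MAX is an aggregate inside WHERE, which is not allowed

Fix: Put the inner MAX in a scalar subquery

Corrected query:
SELECT MAX(sold) FROM books WHERE sold < (SELECT MAX(sold) FROM books)

Result:
MAX(sold)
---------
44904    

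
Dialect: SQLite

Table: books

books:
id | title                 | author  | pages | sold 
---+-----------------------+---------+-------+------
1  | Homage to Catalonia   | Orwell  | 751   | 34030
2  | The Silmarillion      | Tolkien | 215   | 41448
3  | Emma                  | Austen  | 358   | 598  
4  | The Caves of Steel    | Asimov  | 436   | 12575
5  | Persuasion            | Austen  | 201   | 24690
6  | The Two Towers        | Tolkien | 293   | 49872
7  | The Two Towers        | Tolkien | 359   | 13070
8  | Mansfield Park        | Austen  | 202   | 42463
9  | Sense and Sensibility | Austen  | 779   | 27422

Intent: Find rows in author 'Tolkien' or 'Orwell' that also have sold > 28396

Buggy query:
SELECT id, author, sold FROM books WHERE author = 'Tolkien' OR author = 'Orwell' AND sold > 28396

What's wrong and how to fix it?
Bug: Without parentheses, AND is evaluated before OR, so the sold filter only applies to the 'Orwell' branch

Fix: Group the OR with parentheses (or use IN), then AND the threshold

Corrected query:
SELECT id, author, sold FROM books WHERE (author = 'Tolkien' OR author = 'Orwell') AND sold > 28396

Result:
id | author  | sold 
---+---------+------
1  | Orwell  | 34030
2  | Tolkien | 41448
6  | Tolkien | 49872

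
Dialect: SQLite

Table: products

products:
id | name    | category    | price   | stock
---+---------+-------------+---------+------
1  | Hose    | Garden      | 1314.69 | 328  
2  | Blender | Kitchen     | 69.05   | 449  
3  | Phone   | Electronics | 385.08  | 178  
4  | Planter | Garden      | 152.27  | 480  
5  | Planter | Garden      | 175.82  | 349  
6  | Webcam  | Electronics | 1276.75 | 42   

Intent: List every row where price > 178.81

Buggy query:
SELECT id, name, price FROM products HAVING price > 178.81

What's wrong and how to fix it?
Bug: HAVING filters the output of aggregation, but this query has no GROUP BY and no aggregate functions, so SQLite rejects it (HAVING clause on a non-aggregate query); the condition here is per row

Fix: Use WHERE for row-level filtering

Corrected query:
SELECT id, name, price FROM products WHERE price > 178.81

Result:
id | name   | price  
---+--------+--------
1  | Hose   | 1314.69
3  | Phone  | 385.08 
6  | Webcam | 1276.75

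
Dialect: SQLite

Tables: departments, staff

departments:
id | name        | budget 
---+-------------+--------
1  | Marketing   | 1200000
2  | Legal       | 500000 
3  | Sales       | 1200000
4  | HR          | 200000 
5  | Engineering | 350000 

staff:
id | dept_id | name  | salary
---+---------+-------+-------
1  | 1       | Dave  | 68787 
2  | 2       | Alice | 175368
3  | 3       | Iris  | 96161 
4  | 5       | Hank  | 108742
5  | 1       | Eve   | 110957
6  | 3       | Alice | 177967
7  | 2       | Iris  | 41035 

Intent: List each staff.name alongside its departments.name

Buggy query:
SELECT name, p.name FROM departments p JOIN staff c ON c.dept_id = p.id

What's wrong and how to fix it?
Bug: Both tables have a 'name' column; the unqualified reference is ambiguous

Fix: Prefix ambiguous columns with the table alias

Corrected query:
SELECT c.name, p.name FROM departments p JOIN staff c ON c.dept_id = p.id

Result:
name  | name       
------+------------
Dave  | Marketing  
Alice | Legal      
Iris  | Sales      
Hank  | Engineering
Eve   | Marketing  
Alice | Sales      
Iris  | Legal      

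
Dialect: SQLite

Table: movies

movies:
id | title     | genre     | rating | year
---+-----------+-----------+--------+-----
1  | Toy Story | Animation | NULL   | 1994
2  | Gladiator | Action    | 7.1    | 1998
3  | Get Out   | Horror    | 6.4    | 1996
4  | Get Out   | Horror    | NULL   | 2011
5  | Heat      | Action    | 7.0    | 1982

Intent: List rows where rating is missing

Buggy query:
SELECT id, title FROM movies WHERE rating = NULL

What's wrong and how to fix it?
Bug: '= NULL' is always unknown in SQL three-valued logic, so no rows match

Fix: Use IS NULL to test for NULL

Corrected query:
SELECT id, title FROM movies WHERE rating IS NULL

Result:
id | title    
---+----------
1  | Toy Story
4  | Get Out  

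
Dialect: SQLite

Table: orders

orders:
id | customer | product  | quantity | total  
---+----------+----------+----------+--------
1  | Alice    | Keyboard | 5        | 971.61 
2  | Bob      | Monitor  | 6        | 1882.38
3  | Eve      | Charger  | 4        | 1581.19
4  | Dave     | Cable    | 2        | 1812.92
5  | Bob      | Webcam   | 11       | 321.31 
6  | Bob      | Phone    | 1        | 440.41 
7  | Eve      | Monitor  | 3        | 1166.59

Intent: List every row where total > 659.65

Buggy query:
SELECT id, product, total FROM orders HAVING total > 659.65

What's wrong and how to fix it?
Bug: This is a non-aggregate query (no GROUP BY, no aggregates), so in SQLite the HAVING clause is invalid here; a row-level condition belongs in WHERE

Fix: Use WHERE for row-level filtering

Corrected query:
SELECT id, product, total FROM orders WHERE total > 659.65

Result:
id | product  | total  
---+----------+--------
1  | Keyboard | 971.61 
2  | Monitor  | 1882.38
3  | Charger  | 1581.19
4  | Cable    | 1812.92
7  | Monitor  | 1166.59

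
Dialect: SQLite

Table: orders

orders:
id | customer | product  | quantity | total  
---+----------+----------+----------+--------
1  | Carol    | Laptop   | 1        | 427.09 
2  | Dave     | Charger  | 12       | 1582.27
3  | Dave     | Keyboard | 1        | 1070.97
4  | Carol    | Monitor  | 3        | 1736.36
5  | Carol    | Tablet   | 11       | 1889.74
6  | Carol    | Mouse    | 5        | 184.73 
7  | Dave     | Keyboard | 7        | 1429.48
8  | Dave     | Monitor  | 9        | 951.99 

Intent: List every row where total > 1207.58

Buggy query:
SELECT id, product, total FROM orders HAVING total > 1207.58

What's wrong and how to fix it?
Bug: This is a non-aggregate query (no GROUP BY, no aggregates), so in SQLite the HAVING clause is invalid here; a row-level condition belongs in WHERE

Fix: Replace HAVING with WHERE since the condition applies to individual rows

Corrected query:
SELECT id, product, total FROM orders WHERE total > 1207.58

Result:
id | product  | total  
---+----------+--------
2  | Charger  | 1582.27
4  | Monitor  | 1736.36
5  | Tablet   | 1889.74
7  | Keyboard | 1429.48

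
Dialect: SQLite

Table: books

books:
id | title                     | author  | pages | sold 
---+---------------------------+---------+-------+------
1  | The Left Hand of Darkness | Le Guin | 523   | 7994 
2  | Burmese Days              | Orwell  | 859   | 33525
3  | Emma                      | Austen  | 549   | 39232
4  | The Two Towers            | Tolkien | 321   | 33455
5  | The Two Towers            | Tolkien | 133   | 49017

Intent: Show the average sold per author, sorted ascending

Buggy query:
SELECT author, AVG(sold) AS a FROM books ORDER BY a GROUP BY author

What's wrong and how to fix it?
Bug: GROUP BY must precede ORDER BY

Fix: Reorder: SELECT … FROM … GROUP BY … ORDER BY …

Corrected query:
SELECT author, AVG(sold) AS a FROM books GROUP BY author ORDER BY a

Result:
author  | a    
--------+------
Le Guin | 7994 
Orwell  | 33525
Austen  | 39232
Tolkien | 41236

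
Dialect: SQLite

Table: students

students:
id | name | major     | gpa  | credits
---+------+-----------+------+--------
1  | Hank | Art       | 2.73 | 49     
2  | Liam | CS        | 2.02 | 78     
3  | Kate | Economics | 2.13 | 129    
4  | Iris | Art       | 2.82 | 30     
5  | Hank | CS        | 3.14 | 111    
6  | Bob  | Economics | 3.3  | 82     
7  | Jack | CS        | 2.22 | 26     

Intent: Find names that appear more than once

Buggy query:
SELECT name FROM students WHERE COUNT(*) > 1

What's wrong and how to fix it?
Bug: COUNT(*) is an aggregate and cannot be used in WHERE

Fix: GROUP BY name, then filter groups with HAVING COUNT(*) > 1

Corrected query:
SELECT name FROM students GROUP BY name HAVING COUNT(*) > 1

Result:
name
----
Hank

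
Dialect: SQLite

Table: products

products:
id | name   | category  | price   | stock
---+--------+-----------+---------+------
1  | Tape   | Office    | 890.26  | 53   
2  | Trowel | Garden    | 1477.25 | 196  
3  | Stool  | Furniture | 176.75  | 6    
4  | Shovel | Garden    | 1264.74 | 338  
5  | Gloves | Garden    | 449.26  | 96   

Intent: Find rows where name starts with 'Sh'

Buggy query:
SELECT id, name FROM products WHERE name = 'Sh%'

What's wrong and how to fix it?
Bug: '=' compares the literal string including the % character; pattern matching needs LIKE

Fix: Replace '=' with LIKE so 'Sh%' is treated as a pattern

Corrected query:
SELECT id, name FROM products WHERE name LIKE 'Sh%'

Result:
id | name  
---+-------
4  | Shovel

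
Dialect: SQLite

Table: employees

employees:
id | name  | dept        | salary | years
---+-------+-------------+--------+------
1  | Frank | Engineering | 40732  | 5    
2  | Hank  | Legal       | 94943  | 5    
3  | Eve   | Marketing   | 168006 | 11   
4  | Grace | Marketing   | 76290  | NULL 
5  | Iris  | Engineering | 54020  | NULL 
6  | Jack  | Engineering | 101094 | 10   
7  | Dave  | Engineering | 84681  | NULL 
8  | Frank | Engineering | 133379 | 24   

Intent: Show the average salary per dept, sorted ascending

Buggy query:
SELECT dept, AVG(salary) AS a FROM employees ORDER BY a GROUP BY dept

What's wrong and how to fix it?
Bug: ORDER BY appears before GROUP BY; SQL clause order requires GROUP BY first

Fix: Reorder: SELECT … FROM … GROUP BY … ORDER BY …

Corrected query:
SELECT dept, AVG(salary) AS a FROM employees GROUP BY dept ORDER BY a

Result:
dept        | a      
------------+--------
Engineering | 82781.2
Legal       | 94943  
Marketing   | 122148 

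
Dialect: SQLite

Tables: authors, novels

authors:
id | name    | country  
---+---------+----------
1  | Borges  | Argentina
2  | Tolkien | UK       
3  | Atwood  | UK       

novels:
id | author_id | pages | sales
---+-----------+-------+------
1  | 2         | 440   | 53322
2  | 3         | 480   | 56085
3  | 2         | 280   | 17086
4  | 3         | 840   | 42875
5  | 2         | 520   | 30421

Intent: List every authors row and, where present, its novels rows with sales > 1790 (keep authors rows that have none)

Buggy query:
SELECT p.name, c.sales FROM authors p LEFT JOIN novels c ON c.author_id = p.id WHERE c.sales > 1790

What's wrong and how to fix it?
Bug: Filtering c.sales in WHERE discards the NULL rows produced by LEFT JOIN, turning it into an inner join

Fix: Put 'c.sales > 1790' in the JOIN's ON clause instead of WHERE

Corrected query:
SELECT p.name, c.sales FROM authors p LEFT JOIN novels c ON c.author_id = p.id AND c.sales > 1790

Result:
name    | sales
--------+------
Borges  | NULL 
Tolkien | 17086
Tolkien | 30421
Tolkien | 53322
Atwood  | 42875
Atwood  | 56085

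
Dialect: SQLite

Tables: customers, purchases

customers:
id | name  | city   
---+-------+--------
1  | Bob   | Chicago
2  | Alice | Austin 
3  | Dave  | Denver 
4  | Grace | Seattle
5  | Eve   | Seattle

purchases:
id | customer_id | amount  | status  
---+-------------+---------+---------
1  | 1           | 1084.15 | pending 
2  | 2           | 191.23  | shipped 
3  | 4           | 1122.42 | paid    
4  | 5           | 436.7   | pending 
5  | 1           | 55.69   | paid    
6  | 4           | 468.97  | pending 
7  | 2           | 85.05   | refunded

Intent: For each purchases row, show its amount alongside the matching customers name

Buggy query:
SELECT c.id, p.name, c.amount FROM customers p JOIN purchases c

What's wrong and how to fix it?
Bug: Missing join condition: each purchases row is matched to all customers rows instead of just its own

Fix: Specify the join condition linking the foreign key to the parent id

Corrected query:
SELECT c.id, p.name, c.amount FROM customers p JOIN purchases c ON c.customer_id = p.id

Result:
id | name  | amount 
---+-------+--------
1  | Bob   | 1084.15
2  | Alice | 191.23 
3  | Grace | 1122.42
4  | Eve   | 436.7  
5  | Bob   | 55.69  
6  | Grace | 468.97 
7  | Alice | 85.05  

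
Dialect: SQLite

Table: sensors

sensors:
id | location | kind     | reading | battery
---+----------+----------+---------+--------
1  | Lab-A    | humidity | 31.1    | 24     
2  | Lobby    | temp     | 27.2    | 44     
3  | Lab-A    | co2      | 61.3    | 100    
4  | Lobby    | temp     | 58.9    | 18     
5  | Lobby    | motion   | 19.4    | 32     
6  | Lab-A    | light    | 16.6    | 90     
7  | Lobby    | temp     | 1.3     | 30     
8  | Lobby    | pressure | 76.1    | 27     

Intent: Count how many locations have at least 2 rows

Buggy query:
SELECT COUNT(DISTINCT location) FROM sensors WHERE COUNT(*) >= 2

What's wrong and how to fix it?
Bug: WHERE filters individual rows, not groups, so a group-level COUNT is invalid there

Fix: Use a subquery that GROUPs and filters with HAVING, then count its rows

Corrected query:
SELECT COUNT(*) FROM (SELECT location FROM sensors GROUP BY location HAVING COUNT(*) >= 2)

Result:
COUNT(*)
--------
2       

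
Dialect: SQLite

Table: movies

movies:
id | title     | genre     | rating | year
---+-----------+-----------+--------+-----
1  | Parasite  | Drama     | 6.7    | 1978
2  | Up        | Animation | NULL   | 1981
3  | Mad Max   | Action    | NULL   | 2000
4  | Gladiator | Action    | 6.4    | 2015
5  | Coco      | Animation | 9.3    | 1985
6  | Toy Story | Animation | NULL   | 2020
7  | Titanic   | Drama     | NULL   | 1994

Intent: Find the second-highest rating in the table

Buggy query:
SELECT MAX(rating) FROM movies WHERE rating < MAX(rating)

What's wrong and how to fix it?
Bug: MAX(rating) on the right of the comparison is an aggregate-in-WHERE error

Fix: Compute the overall MAX in a subquery, then take MAX of rows below it

Corrected query:
SELECT MAX(rating) FROM movies WHERE rating < (SELECT MAX(rating) FROM movies)

Result:
MAX(rating)
-----------
6.7        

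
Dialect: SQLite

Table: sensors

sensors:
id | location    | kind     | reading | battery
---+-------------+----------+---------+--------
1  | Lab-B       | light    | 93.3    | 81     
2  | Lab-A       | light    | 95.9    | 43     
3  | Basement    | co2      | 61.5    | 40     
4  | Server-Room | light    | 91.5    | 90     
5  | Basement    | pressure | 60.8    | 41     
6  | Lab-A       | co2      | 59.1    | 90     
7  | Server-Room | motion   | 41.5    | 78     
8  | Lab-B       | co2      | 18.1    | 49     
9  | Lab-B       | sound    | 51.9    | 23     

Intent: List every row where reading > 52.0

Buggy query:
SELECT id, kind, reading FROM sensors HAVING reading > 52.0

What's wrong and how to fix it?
Bug: HAVING filters the output of aggregation, but this query has no GROUP BY and no aggregate functions, so SQLite rejects it (HAVING clause on a non-aggregate query); the condition here is per row

Fix: Use WHERE for row-level filtering

Corrected query:
SELECT id, kind, reading FROM sensors WHERE reading > 52.0

Result:
id | kind     | reading
---+----------+--------
1  | light    | 93.3   
2  | light    | 95.9   
3  | co2      | 61.5   
4  | light    | 91.5   
5  | pressure | 60.8   
6  | co2      | 59.1   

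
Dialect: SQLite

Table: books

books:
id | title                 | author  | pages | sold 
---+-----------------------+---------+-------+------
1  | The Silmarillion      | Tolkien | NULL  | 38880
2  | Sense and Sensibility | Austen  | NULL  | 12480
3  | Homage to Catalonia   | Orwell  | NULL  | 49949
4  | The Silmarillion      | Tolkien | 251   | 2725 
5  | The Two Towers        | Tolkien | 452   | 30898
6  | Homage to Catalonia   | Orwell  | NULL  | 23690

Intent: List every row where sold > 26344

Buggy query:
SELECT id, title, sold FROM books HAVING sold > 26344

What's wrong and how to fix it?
Bug: HAVING filters the output of aggregation, but this query has no GROUP BY and no aggregate functions, so SQLite rejects it (HAVING clause on a non-aggregate query); the condition here is per row

Fix: Use WHERE for row-level filtering

Corrected query:
SELECT id, title, sold FROM books WHERE sold > 26344

Result:
id | title               | sold 
---+---------------------+------
1  | The Silmarillion    | 38880
3  | Homage to Catalonia | 49949
5  | The Two Towers      | 30898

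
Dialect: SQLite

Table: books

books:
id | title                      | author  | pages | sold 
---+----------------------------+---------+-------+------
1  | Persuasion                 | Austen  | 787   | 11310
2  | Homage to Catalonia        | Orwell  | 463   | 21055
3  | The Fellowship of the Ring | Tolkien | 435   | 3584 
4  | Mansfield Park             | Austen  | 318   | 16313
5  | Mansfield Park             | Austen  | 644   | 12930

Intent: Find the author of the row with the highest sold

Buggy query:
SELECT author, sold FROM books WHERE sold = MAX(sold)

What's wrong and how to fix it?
Bug: MAX(sold) is an aggregate and cannot be used directly in WHERE

Fix: Wrap MAX in a scalar subquery so WHERE compares against a single value

Corrected query:
SELECT author, sold FROM books WHERE sold = (SELECT MAX(sold) FROM books)

Result:
author | sold 
-------+------
Orwell | 21055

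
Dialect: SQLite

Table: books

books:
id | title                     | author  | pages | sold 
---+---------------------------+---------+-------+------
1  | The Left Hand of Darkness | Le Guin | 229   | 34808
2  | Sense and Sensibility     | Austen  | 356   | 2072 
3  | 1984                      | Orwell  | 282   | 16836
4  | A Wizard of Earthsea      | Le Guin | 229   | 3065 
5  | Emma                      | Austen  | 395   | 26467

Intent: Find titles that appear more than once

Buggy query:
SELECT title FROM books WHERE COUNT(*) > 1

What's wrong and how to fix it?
Bug: COUNT(*) is an aggregate and cannot be used in WHERE

Fix: Group first, then use HAVING for the count condition

Corrected query:
SELECT title FROM books GROUP BY title HAVING COUNT(*) > 1

Result:
(no rows)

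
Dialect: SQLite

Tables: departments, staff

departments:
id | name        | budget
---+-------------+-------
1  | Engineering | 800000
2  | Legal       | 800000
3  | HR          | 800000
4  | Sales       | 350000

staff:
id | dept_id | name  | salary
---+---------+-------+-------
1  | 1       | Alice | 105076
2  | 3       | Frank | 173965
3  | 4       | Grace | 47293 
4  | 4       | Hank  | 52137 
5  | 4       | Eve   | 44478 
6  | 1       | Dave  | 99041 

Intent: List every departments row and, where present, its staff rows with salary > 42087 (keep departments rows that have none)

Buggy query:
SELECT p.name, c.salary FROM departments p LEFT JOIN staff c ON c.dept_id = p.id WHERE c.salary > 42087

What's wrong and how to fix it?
Bug: A WHERE condition on the right-hand table after LEFT JOIN drops unmatched parents

Fix: Move the right-table condition into the ON clause so unmatched parents are kept

Corrected query:
SELECT p.name, c.salary FROM departments p LEFT JOIN staff c ON c.dept_id = p.id AND c.salary > 42087

Result:
name        | salary
------------+-------
Engineering | 99041 
Engineering | 105076
Legal       | NULL  
HR          | 173965
Sales       | 44478 
Sales       | 47293 
Sales       | 52137 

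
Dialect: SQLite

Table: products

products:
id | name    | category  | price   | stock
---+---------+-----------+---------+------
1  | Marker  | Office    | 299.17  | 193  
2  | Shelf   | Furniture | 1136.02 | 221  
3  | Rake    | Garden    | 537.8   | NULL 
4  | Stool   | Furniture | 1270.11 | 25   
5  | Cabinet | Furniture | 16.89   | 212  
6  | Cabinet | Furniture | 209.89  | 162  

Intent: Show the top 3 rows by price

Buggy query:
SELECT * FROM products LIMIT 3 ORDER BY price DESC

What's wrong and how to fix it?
Bug: LIMIT must come after ORDER BY

Fix: Sort with ORDER BY, then apply LIMIT

Corrected query:
SELECT * FROM products ORDER BY price DESC LIMIT 3

Result:
id | name  | category  | price   | stock
---+-------+-----------+---------+------
4  | Stool | Furniture | 1270.11 | 25   
2  | Shelf | Furniture | 1136.02 | 221  
3  | Rake  | Garden    | 537.8   | NULL 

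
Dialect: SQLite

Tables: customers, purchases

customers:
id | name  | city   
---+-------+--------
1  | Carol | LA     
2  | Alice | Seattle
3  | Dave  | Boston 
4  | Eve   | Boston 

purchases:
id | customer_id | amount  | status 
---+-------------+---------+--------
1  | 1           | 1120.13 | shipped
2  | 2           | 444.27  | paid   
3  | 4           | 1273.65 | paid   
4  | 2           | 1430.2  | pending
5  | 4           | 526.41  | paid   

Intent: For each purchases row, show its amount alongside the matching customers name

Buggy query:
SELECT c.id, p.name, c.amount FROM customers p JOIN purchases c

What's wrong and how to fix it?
Bug: Missing join condition: each purchases row is matched to all customers rows instead of just its own

Fix: Specify the join condition linking the foreign key to the parent id

Corrected query:
SELECT c.id, p.name, c.amount FROM customers p JOIN purchases c ON c.customer_id = p.id

Result:
id | name  | amount 
---+-------+--------
1  | Carol | 1120.13
2  | Alice | 444.27 
3  | Eve   | 1273.65
4  | Alice | 1430.2 
5  | Eve   | 526.41 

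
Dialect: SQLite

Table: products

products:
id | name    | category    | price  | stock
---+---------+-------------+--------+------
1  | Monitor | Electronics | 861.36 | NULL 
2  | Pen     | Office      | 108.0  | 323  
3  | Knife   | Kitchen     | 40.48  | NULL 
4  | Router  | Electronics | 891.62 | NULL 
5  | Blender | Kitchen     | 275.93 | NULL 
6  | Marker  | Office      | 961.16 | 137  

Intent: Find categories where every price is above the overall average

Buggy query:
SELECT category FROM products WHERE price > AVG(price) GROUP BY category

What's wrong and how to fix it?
Bug: WHERE evaluates per row before aggregation, so AVG() is unavailable

Fix: Compute the overall average in a scalar subquery and compare each group's MIN against it in HAVING

Corrected query:
SELECT category FROM products GROUP BY category HAVING MIN(price) > (SELECT AVG(price) FROM products)

Result:
category   
-----------
Electronics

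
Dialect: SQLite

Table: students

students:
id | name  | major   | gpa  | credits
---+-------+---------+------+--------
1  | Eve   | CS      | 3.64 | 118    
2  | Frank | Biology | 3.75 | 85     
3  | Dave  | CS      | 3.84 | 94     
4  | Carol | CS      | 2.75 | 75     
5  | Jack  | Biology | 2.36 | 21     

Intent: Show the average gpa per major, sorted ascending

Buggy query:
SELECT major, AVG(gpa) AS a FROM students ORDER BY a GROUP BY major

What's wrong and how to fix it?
Bug: GROUP BY must precede ORDER BY

Fix: Move ORDER BY to the end, after GROUP BY

Corrected query:
SELECT major, AVG(gpa) AS a FROM students GROUP BY major ORDER BY a

Result:
major   | a    
--------+------
Biology | 3.055
CS      | 3.41 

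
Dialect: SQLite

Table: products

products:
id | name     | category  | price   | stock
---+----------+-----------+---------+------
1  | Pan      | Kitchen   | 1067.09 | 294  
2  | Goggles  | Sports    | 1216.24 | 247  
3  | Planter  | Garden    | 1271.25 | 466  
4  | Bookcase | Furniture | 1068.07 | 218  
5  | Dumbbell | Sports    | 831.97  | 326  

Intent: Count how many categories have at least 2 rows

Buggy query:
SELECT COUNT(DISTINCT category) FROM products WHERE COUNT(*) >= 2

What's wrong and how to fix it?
Bug: WHERE filters individual rows, not groups, so a group-level COUNT is invalid there

Fix: Group first with HAVING COUNT(*) >= 2, then COUNT the resulting groups

Corrected query:
SELECT COUNT(*) FROM (SELECT category FROM products GROUP BY category HAVING COUNT(*) >= 2)

Result:
COUNT(*)
--------
1       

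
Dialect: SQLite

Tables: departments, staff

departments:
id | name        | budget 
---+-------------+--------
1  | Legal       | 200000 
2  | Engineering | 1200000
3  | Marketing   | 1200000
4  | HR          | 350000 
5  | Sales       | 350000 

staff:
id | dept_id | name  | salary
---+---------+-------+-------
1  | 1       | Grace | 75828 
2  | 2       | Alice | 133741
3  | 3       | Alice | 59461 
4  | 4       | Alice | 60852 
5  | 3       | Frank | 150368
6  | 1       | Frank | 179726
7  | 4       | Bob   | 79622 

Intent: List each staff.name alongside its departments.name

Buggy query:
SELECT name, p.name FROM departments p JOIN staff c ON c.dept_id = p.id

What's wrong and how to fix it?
Bug: 'name' exists in both joined tables, so the database can't tell which one is meant

Fix: Qualify the column with its table alias (c.name)

Corrected query:
SELECT c.name, p.name FROM departments p JOIN staff c ON c.dept_id = p.id

Result:
name  | name       
------+------------
Grace | Legal      
Alice | Engineering
Alice | Marketing  
Alice | HR         
Frank | Marketing  
Frank | Legal      
Bob   | HR         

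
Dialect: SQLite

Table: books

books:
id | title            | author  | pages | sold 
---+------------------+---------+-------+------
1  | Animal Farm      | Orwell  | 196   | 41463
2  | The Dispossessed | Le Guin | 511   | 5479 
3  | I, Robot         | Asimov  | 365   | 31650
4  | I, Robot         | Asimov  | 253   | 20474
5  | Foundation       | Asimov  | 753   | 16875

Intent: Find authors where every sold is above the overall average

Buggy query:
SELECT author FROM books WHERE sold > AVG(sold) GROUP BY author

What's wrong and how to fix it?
Bug: AVG() is an aggregate; it can't sit directly in WHERE

Fix: Compute the overall average in a scalar subquery and compare each group's MIN against it in HAVING

Corrected query:
SELECT author FROM books GROUP BY author HAVING MIN(sold) > (SELECT AVG(sold) FROM books)

Result:
author
------
Orwell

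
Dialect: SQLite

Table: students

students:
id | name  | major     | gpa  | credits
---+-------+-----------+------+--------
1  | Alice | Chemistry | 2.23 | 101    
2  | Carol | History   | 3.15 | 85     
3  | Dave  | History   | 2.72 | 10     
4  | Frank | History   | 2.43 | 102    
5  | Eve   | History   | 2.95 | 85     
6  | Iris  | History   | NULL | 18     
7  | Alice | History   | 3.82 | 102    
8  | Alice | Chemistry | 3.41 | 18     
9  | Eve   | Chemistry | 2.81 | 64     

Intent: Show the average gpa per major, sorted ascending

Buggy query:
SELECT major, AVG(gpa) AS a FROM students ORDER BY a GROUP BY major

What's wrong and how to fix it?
Bug: ORDER BY appears before GROUP BY; SQL clause order requires GROUP BY first

Fix: Move ORDER BY to the end, after GROUP BY

Corrected query:
SELECT major, AVG(gpa) AS a FROM students GROUP BY major ORDER BY a

Result:
major     | a       
----------+---------
Chemistry | 2.816667
History   | 3.014   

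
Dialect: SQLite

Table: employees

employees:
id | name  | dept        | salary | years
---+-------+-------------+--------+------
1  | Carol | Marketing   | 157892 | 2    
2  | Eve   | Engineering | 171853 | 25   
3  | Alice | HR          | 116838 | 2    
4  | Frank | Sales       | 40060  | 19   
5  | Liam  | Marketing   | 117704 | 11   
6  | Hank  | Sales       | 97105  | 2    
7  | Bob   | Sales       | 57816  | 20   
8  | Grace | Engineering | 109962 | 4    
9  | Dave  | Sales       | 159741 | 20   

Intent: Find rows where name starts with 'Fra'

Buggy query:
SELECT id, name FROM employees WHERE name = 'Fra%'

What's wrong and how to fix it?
Bug: Wildcards only work with LIKE; '=' treats '%' as a literal character

Fix: Replace '=' with LIKE so 'Fra%' is treated as a pattern

Corrected query:
SELECT id, name FROM employees WHERE name LIKE 'Fra%'

Result:
id | name 
---+------
4  | Frank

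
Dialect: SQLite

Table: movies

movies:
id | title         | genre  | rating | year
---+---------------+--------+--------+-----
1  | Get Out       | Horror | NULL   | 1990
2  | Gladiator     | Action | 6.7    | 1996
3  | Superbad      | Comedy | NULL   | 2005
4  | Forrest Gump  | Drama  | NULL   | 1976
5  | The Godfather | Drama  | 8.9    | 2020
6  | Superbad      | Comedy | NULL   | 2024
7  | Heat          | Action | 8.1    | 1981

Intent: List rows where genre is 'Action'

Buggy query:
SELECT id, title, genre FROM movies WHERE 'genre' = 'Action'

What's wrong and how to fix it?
Bug: 'genre' in single quotes is a string literal, not the column; the comparison is literal-vs-literal and never true

Fix: Reference the column as genre without single quotes

Corrected query:
SELECT id, title, genre FROM movies WHERE genre = 'Action'

Result:
id | title     | genre 
---+-----------+-------
2  | Gladiator | Action
7  | Heat      | Action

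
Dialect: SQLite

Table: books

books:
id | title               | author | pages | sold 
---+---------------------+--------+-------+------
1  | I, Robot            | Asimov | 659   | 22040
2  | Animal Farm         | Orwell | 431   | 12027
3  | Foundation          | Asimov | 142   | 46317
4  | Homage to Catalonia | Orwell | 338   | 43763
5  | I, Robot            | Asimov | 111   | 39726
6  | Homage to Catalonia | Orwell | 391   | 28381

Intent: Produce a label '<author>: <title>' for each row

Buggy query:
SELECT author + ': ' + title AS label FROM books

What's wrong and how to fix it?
Bug: '+' is numeric addition; on text columns SQLite converts them to 0 instead of concatenating

Fix: Replace + with || to concatenate text

Corrected query:
SELECT author || ': ' || title AS label FROM books

Result:
label                      
---------------------------
Asimov: I, Robot           
Orwell: Animal Farm        
Asimov: Foundation         
Orwell: Homage to Catalonia
Asimov: I, Robot           
Orwell: Homage to Catalonia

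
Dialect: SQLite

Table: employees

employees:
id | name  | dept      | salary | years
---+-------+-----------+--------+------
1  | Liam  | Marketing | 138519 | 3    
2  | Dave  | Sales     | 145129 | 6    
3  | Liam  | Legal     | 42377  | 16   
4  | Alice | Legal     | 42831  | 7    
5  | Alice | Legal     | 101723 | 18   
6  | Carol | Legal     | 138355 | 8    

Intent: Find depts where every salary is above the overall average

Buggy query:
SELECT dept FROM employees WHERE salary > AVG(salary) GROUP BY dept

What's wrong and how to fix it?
Bug: AVG() is an aggregate; it can't sit directly in WHERE

Fix: Compute the overall average in a scalar subquery and compare each group's MIN against it in HAVING

Corrected query:
SELECT dept FROM employees GROUP BY dept HAVING MIN(salary) > (SELECT AVG(salary) FROM employees)

Result:
dept     
---------
Marketing
Sales    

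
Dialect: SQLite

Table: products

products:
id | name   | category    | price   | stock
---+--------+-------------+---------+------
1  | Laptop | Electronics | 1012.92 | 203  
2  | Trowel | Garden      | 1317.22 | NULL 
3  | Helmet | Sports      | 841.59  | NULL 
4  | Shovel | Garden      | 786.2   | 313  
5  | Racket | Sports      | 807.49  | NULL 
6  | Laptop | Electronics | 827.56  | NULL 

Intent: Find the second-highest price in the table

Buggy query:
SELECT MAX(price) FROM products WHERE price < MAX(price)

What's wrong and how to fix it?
Bug: MAX(price) on the right of the comparison is an aggregate-in-WHERE error

Fix: Put the inner MAX in a scalar subquery

Corrected query:
SELECT MAX(price) FROM products WHERE price < (SELECT MAX(price) FROM products)

Result:
MAX(price)
----------
1012.92   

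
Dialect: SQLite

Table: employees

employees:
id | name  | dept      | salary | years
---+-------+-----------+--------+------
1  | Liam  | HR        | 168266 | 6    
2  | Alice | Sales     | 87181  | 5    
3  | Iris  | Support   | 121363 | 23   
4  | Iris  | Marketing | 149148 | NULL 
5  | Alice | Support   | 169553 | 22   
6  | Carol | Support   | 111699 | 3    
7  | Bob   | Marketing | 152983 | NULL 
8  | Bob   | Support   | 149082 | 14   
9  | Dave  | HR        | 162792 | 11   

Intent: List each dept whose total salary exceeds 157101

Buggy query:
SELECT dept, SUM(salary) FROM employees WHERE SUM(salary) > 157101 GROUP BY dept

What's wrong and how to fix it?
Bug: WHERE runs before GROUP BY, so aggregates aren't available there

Fix: Move the aggregate condition to a HAVING clause

Corrected query:
SELECT dept, SUM(salary) FROM employees GROUP BY dept HAVING SUM(salary) > 157101

Result:
dept      | SUM(salary)
----------+------------
HR        | 331058     
Marketing | 302131     
Support   | 551697     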